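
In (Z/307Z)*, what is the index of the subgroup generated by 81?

18

The order of 81 must divide φ(307) = 307 − 1 = 306 = 2 · 3^2 · 17.
Divisors of 306: 1, 2, 3, 6, 9, 17, 18, 34, 51, 102, 153, 306.
Check 81^d mod 307 for each divisor in increasing order:
81^1 ≡ 81 (mod 307)
81^2 ≡ 114 (mod 307)
81^3 ≡ 24 (mod 307)
81^6 ≡ 269 (mod 307)
81^9 ≡ 9 (mod 307)
81^17 ≡ 1 (mod 307) ✓
So ord_307(81) = 17, hence |⟨81⟩| = 17.
[(Z/307Z)^× : ⟨81⟩] = 306/17 = 18.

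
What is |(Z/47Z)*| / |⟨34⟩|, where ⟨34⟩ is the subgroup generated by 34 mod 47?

ord(34) | φ(47) = 47 − 1 = 46 = 2 · 23.
Divisors of 46: 1, 2, 23, 46.
Test each divisor d:
34^1 ≡ 34 (mod 47)
34^2 ≡ 28 (mod 47)
34^23 ≡ 1 (mod 47) ✓
Thus |⟨34⟩| = ord(34) = 23.
[(Z/47Z)^× : ⟨34⟩] = 46/23 = 2.

2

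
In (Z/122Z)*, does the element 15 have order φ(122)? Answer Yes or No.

No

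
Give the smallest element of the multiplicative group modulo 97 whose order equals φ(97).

5

φ(97) = 97 − 1 = 96 = 2^5 · 3.
g is a primitive root iff g^(96/q) ≢ 1 (mod 97) for each prime q ∈ {2, 3}.
g = 2: 2^48 ≡ 1 — hits 1, so not a primitive root.
g = 3: 3^48 ≡ 1 — hits 1, so not a primitive root.
g = 4: 4^48 ≡ 1 — hits 1, so not a primitive root.
g = 5: 5^48 ≡ 96; 5^32 ≡ 35 — none is 1, so 5 is a primitive root.
Hence the least primitive root of 97 is 5.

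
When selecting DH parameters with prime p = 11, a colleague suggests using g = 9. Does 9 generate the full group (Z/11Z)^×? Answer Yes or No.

No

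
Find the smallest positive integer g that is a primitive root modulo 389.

φ(389) = 389 − 1 = 388 = 2^2 · 97.
g is a primitive root iff g^(388/q) ≢ 1 (mod 389) for each prime q ∈ {2, 97}.
g = 2: 2^194 ≡ 388; 2^4 ≡ 16 — none is 1, so 2 is a primitive root.
Hence the least primitive root of 389 is 2.

2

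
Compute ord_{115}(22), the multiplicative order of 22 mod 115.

4

ord(22) | φ(115) = φ(5·23) = (5−1)·(23−1) = 4·22 = 88 = 2^3 · 11.
Divisors of 88: 1, 2, 4, 8, 11, 22, 44, 88.
Evaluate successive powers at the divisors of 88:
22^1 ≡ 22 (mod 115)
22^2 ≡ 24 (mod 115)
22^4 ≡ 1 (mod 115) ✓
Therefore the multiplicative order of 22 modulo 115 is 4.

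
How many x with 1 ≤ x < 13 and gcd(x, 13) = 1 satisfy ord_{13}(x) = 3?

2

φ(13) = 13 − 1 = 12 = 2^2 · 3.
Since (Z/13Z)^× is cyclic of order 12, the number of elements of order d is φ(d) when d | 12 and 0 otherwise.
3 | 12, and φ(3) = 3 − 1 = 2.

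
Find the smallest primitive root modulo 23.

5

φ(23) = 23 − 1 = 22 = 2 · 11.
g is a primitive root iff g^(22/q) ≢ 1 (mod 23) for each prime q ∈ {2, 11}.
g = 2: 2^11 ≡ 1 — hits 1, so not a primitive root.
g = 3: 3^11 ≡ 1 — hits 1, so not a primitive root.
g = 4: 4^11 ≡ 1 — hits 1, so not a primitive root.
g = 5: 5^11 ≡ 22; 5^2 ≡ 2 — none is 1, so 5 is a primitive root.
So 5 is the smallest generator of (Z/23Z)^×.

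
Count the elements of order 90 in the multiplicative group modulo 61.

φ(61) = 61 − 1 = 60 = 2^2 · 3 · 5.
Since (Z/61Z)^× is cyclic of order 60, the number of elements of order d is φ(d) when d | 60 and 0 otherwise.
90 does not divide 60, so no element of (Z/61Z)^× has order 90.

0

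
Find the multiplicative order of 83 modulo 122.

Since 83 ∈ (Z/122Z)^×, its order divides φ(122) = φ(2)·φ(61) = 1·60 = 60 = 2^2 · 3 · 5.
Divisors of 60: 1, 2, 3, 4, 5, 6, 10, 12, 15, 20, 30, 60.
Test each divisor d:
83^1 ≡ 83 (mod 122)
83^2 ≡ 57 (mod 122)
83^3 ≡ 95 (mod 122)
83^4 ≡ 77 (mod 122)
83^5 ≡ 47 (mod 122)
83^6 ≡ 119 (mod 122)
83^10 ≡ 13 (mod 122)
83^12 ≡ 9 (mod 122)
83^15 ≡ 1 (mod 122) ✓
Hence ord(83) = 15.

15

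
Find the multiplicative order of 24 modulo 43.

21

Since 24 ∈ (Z/43Z)^×, its order divides φ(43) = 43 − 1 = 42 = 2 · 3 · 7.
Divisors of 42: 1, 2, 3, 6, 7, 14, 21, 42.
Check 24^d mod 43 for each divisor in increasing order:
24^1 ≡ 24 (mod 43)
24^2 ≡ 17 (mod 43)
24^3 ≡ 21 (mod 43)
24^6 ≡ 11 (mod 43)
24^7 ≡ 6 (mod 43)
24^14 ≡ 36 (mod 43)
24^21 ≡ 1 (mod 43) ✓
Therefore the multiplicative order of 24 modulo 43 is 21.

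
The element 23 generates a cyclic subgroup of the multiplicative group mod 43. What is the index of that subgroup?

The order of 23 must divide φ(43) = 43 − 1 = 42 = 2 · 3 · 7.
Divisors of 42: 1, 2, 3, 6, 7, 14, 21, 42.
Test each divisor d:
23^1 ≡ 23
23^2 ≡ 13
23^3 ≡ 41
23^6 ≡ 4
23^7 ≡ 6
23^14 ≡ 36
23^21 ≡ 1
So ord_43(23) = 21, hence |⟨23⟩| = 21.
Index = |(Z/43Z)^×| / |⟨23⟩| = 42 / 21 = 2.

2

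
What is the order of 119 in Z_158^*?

39

By Lagrange's theorem, ord_158(119) divides φ(158) = φ(2)·φ(79) = 1·78 = 78 = 2 · 3 · 13.
Divisors of 78: 1, 2, 3, 6, 13, 26, 39, 78.
Check 119^d mod 158 for each divisor in increasing order:
119^1 ≡ 119 (mod 158)
119^2 ≡ 99 (mod 158)
119^3 ≡ 89 (mod 158)
119^6 ≡ 21 (mod 158)
119^13 ≡ 23 (mod 158)
119^26 ≡ 55 (mod 158)
119^39 ≡ 1 (mod 158) ✓
Therefore the multiplicative order of 119 modulo 158 is 39.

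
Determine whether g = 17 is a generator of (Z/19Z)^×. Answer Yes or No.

No

φ(19) = 19 − 1 = 18 = 2 · 3^2.
Test 17^(18/q) mod 19 for each prime factor q of 18:
17^9 ≡ 1 (mod 19)  [q = 2: ≡ 1 ✗]
17^6 ≡ 7 (mod 19)  [q = 3: ≢ 1 ✓]
The check at q = 2 fails, so 17 generates a proper subgroup.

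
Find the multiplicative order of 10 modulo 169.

78

Since 10 ∈ (Z/169Z)^×, its order divides φ(169) = φ(13^2) = 13·(13−1) = 156 = 2^2 · 3 · 13.
Divisors of 156: 1, 2, 3, 4, 6, 12, 13, 26, 39, 52, 78, 156.
Evaluate successive powers at the divisors of 156:
10^1 ≡ 10
10^2 ≡ 100
10^3 ≡ 155
10^4 ≡ 29
10^6 ≡ 27
10^12 ≡ 53
10^13 ≡ 23
10^26 ≡ 22
10^39 ≡ 168
10^52 ≡ 146
10^78 ≡ 1
Therefore the multiplicative order of 10 modulo 169 is 78.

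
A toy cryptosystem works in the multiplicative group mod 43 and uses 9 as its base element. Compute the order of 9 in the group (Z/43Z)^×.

21

By Lagrange's theorem, ord_43(9) divides φ(43) = 43 − 1 = 42 = 2 · 3 · 7.
Divisors of 42: 1, 2, 3, 6, 7, 14, 21, 42.
Check 9^d mod 43 for each divisor in increasing order:
9^1 ≡ 9
9^2 ≡ 38
9^3 ≡ 41
9^6 ≡ 4
9^7 ≡ 36
9^14 ≡ 6
9^21 ≡ 1
The smallest such exponent is 21, so the order of 9 is 21.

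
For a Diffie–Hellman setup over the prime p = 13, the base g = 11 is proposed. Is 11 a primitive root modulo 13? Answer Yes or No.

Yes

φ(13) = 13 − 1 = 12 = 2^2 · 3.
Test 11^(12/q) mod 13 for each prime factor q of 12:
11^6 ≡ 12 (mod 13)  [q = 2: ≢ 1 ✓]
11^4 ≡ 3 (mod 13)  [q = 3: ≢ 1 ✓]
Every test exponent gives a nontrivial residue, hence 11 generates the full group.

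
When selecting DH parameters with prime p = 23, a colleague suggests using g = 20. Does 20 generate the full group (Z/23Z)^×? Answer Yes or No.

φ(23) = 23 − 1 = 22 = 2 · 11.
It suffices to check that the order of 20 is not a proper divisor of 22: compute 20^(22/q) for q ∈ {2, 11}.
20^11 ≡ 22 (mod 23)  [q = 2: ≢ 1 ✓]
20^2 ≡ 9 (mod 23)  [q = 11: ≢ 1 ✓]
None equal 1, so ord_23(20) = 22: 20 is a primitive root.

Yes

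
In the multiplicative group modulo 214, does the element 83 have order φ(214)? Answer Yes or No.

No

φ(214) = φ(2)·φ(107) = 1·106 = 106 = 2 · 53.
Test 83^(106/q) mod 214 for each prime factor q of 106:
83^53 ≡ 1 (mod 214)  [q = 2: ≡ 1 ✗]
83^2 ≡ 41 (mod 214)  [q = 53: ≢ 1 ✓]
The check at q = 2 fails, so 83 generates a proper subgroup.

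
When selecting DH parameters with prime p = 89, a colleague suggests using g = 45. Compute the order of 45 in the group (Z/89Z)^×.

Since 45 ∈ (Z/89Z)^×, its order divides φ(89) = 89 − 1 = 88 = 2^3 · 11.
Divisors of 88: 1, 2, 4, 8, 11, 22, 44, 88.
Evaluate successive powers at the divisors of 88:
45^1 ≡ 45 (mod 89)
45^2 ≡ 67 (mod 89)
45^4 ≡ 39 (mod 89)
45^8 ≡ 8 (mod 89)
45^11 ≡ 1 (mod 89) ✓
So ord_89(45) = 11.

11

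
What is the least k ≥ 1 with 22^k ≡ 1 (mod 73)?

8

The order of 22 must divide φ(73) = 73 − 1 = 72 = 2^3 · 3^2.
Divisors of 72: 1, 2, 3, 4, 6, 8, 9, 12, 18, 24, 36, 72.
Test each divisor d:
22^1 ≡ 22
22^2 ≡ 46
22^3 ≡ 63
22^4 ≡ 72
22^6 ≡ 27
22^8 ≡ 1
So ord_73(22) = 8.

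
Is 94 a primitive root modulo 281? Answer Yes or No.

Yes

φ(281) = 281 − 1 = 280 = 2^3 · 5 · 7.
It suffices to check that the order of 94 is not a proper divisor of 280: compute 94^(280/q) for q ∈ {2, 5, 7}.
94^140 ≡ 280 (mod 281)  [q = 2: ≢ 1 ✓]
94^56 ≡ 232 (mod 281)  [q = 5: ≢ 1 ✓]
94^40 ≡ 79 (mod 281)  [q = 7: ≢ 1 ✓]
None equal 1, so ord_281(94) = 280: 94 is a primitive root.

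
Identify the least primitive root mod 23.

5

φ(23) = 23 − 1 = 22 = 2 · 11.
g is a primitive root iff g^(22/q) ≢ 1 (mod 23) for each prime q ∈ {2, 11}.
g = 2: 2^11 ≡ 1 — hits 1, so not a primitive root.
g = 3: 3^11 ≡ 1 — hits 1, so not a primitive root.
g = 4: 4^11 ≡ 1 — hits 1, so not a primitive root.
g = 5: 5^11 ≡ 22; 5^2 ≡ 2 — none is 1, so 5 is a primitive root.
Hence the least primitive root of 23 is 5.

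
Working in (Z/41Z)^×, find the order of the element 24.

40

The order of 24 must divide φ(41) = 41 − 1 = 40 = 2^3 · 5.
Divisors of 40: 1, 2, 4, 5, 8, 10, 20, 40.
Test each divisor d:
24^1 ≡ 24 (mod 41)
24^2 ≡ 2 (mod 41)
24^4 ≡ 4 (mod 41)
24^5 ≡ 14 (mod 41)
24^8 ≡ 16 (mod 41)
24^10 ≡ 32 (mod 41)
24^20 ≡ 40 (mod 41)
24^40 ≡ 1 (mod 41) ✓
So ord_41(24) = 40.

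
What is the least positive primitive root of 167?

φ(167) = 167 − 1 = 166 = 2 · 83.
g is a primitive root iff g^(166/q) ≢ 1 (mod 167) for each prime q ∈ {2, 83}.
g = 2: 2^83 ≡ 1 — hits 1, so not a primitive root.
g = 3: 3^83 ≡ 1 — hits 1, so not a primitive root.
g = 4: 4^83 ≡ 1 — hits 1, so not a primitive root.
g = 5: 5^83 ≡ 166; 5^2 ≡ 25 — none is 1, so 5 is a primitive root.
Hence the least primitive root of 167 is 5.

5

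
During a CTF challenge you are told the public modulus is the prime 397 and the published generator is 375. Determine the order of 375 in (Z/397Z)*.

396

ord(375) | φ(397) = 397 − 1 = 396 = 2^2 · 3^2 · 11.
Divisors of 396: 1, 2, 3, 4, 6, 9, 11, 12, 18, 22, 33, 36, 44, 66, 99, 132, 198, 396.
Evaluate successive powers at the divisors of 396:
375^1 ≡ 375 (mod 397)
375^2 ≡ 87 (mod 397)
375^3 ≡ 71 (mod 397)
375^4 ≡ 26 (mod 397)
375^6 ≡ 277 (mod 397)
375^9 ≡ 214 (mod 397)
375^11 ≡ 356 (mod 397)
375^12 ≡ 108 (mod 397)
375^18 ≡ 141 (mod 397)
375^22 ≡ 93 (mod 397)
375^33 ≡ 157 (mod 397)
375^36 ≡ 31 (mod 397)
375^44 ≡ 312 (mod 397)
375^66 ≡ 35 (mod 397)
375^99 ≡ 334 (mod 397)
375^132 ≡ 34 (mod 397)
375^198 ≡ 396 (mod 397)
375^396 ≡ 1 (mod 397) ✓
Therefore the multiplicative order of 375 modulo 397 is 396.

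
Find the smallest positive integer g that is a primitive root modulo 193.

5

φ(193) = 193 − 1 = 192 = 2^6 · 3.
Test candidates g = 2, 3, … against the prime factors q ∈ {2, 3} of φ(193): g is a generator iff g^(192/q) ≢ 1 for every such q.
g = 2: 2^96 ≡ 1 — hits 1, so not a primitive root.
g = 3: 3^96 ≡ 1 — hits 1, so not a primitive root.
g = 4: 4^96 ≡ 1 — hits 1, so not a primitive root.
g = 5: 5^96 ≡ 192; 5^64 ≡ 84 — none is 1, so 5 is a primitive root.
The smallest primitive root modulo 193 is 5.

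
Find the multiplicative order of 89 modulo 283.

141

ord(89) | φ(283) = 283 − 1 = 282 = 2 · 3 · 47.
Divisors of 282: 1, 2, 3, 6, 47, 94, 141, 282.
Test each divisor d:
89^1 ≡ 89
89^2 ≡ 280
89^3 ≡ 16
89^6 ≡ 256
89^47 ≡ 238
89^94 ≡ 44
89^141 ≡ 1
Therefore the multiplicative order of 89 modulo 283 is 141.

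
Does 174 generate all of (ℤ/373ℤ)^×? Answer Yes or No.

Yes

φ(373) = 373 − 1 = 372 = 2^2 · 3 · 31.
An element g generates (Z/373Z)^× iff g^(372/q) ≢ 1 (mod 373) for each prime q ∈ {2, 3, 31}.
174^186 ≡ 372 (mod 373)  [q = 2: ≢ 1 ✓]
174^124 ≡ 284 (mod 373)  [q = 3: ≢ 1 ✓]
174^12 ≡ 119 (mod 373)  [q = 31: ≢ 1 ✓]
None equal 1, so ord_373(174) = 372: 174 is a primitive root.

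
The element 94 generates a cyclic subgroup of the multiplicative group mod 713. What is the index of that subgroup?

The order of 94 must divide φ(713) = φ(23·31) = (23−1)·(31−1) = 22·30 = 660 = 2^2 · 3 · 5 · 11.
Divisors of 660: 1, 2, 3, 4, 5, 6, 10, 11, 12, 15, 20, 22, 30, 33, 44, 55, 60, 66, 110, 132, 165, 220, 330, 660.
Check 94^d mod 713 for each divisor in increasing order:
94^1 ≡ 94 (mod 713)
94^2 ≡ 280 (mod 713)
94^3 ≡ 652 (mod 713)
94^4 ≡ 683 (mod 713)
94^5 ≡ 32 (mod 713)
94^6 ≡ 156 (mod 713)
94^10 ≡ 311 (mod 713)
94^11 ≡ 1 (mod 713) ✓
The order of 94 is 11, so the subgroup it generates has 11 elements.
[(Z/713Z)^× : ⟨94⟩] = 660/11 = 60.

60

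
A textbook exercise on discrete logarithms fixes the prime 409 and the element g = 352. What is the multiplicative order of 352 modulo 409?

408

ord(352) | φ(409) = 409 − 1 = 408 = 2^3 · 3 · 17.
Divisors of 408: 1, 2, 3, 4, 6, 8, 12, 17, 24, 34, 51, 68, 102, 136, 204, 408.
Check 352^d mod 409 for each divisor in increasing order:
352^1 ≡ 352 (mod 409)
352^2 ≡ 386 (mod 409)
352^3 ≡ 84 (mod 409)
352^4 ≡ 120 (mod 409)
352^6 ≡ 103 (mod 409)
352^8 ≡ 85 (mod 409)
352^12 ≡ 384 (mod 409)
352^17 ≡ 38 (mod 409)
352^24 ≡ 216 (mod 409)
352^34 ≡ 217 (mod 409)
352^51 ≡ 66 (mod 409)
352^68 ≡ 54 (mod 409)
352^102 ≡ 266 (mod 409)
352^136 ≡ 53 (mod 409)
352^204 ≡ 408 (mod 409)
352^408 ≡ 1 (mod 409) ✓
So ord_409(352) = 408.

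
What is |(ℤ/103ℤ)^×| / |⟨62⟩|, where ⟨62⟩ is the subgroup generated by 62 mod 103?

1

The order of 62 must divide φ(103) = 103 − 1 = 102 = 2 · 3 · 17.
Divisors of 102: 1, 2, 3, 6, 17, 34, 51, 102.
Check 62^d mod 103 for each divisor in increasing order:
62^1 ≡ 62
62^2 ≡ 33
62^3 ≡ 89
62^6 ≡ 93
62^17 ≡ 47
62^34 ≡ 46
62^51 ≡ 102
62^102 ≡ 1
So ord_103(62) = 102, hence |⟨62⟩| = 102.
[(Z/103Z)^× : ⟨62⟩] = 102/102 = 1.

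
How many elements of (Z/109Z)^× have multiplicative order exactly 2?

1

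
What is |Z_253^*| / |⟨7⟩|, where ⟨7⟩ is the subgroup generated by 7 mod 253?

Since 7 ∈ (Z/253Z)^×, its order divides φ(253) = φ(11·23) = (11−1)·(23−1) = 10·22 = 220 = 2^2 · 5 · 11.
Divisors of 220: 1, 2, 4, 5, 10, 11, 20, 22, 44, 55, 110, 220.
Test each divisor d:
7^1 ≡ 7
7^2 ≡ 49
7^4 ≡ 124
7^5 ≡ 109
7^10 ≡ 243
7^11 ≡ 183
7^20 ≡ 100
7^22 ≡ 93
7^44 ≡ 47
7^55 ≡ 252
7^110 ≡ 1
So ord_253(7) = 110, hence |⟨7⟩| = 110.
The index is φ(253) / ord(7) = 220 / 110 = 2.

2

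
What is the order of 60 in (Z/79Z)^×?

The order of 60 must divide φ(79) = 79 − 1 = 78 = 2 · 3 · 13.
Divisors of 78: 1, 2, 3, 6, 13, 26, 39, 78.
Check 60^d mod 79 for each divisor in increasing order:
60^1 ≡ 60
60^2 ≡ 45
60^3 ≡ 14
60^6 ≡ 38
60^13 ≡ 56
60^26 ≡ 55
60^39 ≡ 78
60^78 ≡ 1
Hence ord(60) = 78.

78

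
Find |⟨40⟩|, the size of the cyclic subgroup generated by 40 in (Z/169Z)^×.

13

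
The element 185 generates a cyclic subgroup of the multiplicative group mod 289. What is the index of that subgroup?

2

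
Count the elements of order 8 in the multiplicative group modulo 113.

4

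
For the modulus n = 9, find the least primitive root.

φ(9) = φ(3^2) = 3·(3−1) = 6 = 2 · 3.
g is a primitive root iff g^(6/q) ≢ 1 (mod 9) for each prime q ∈ {2, 3}.
g = 2: 2^3 ≡ 8; 2^2 ≡ 4 — none is 1, so 2 is a primitive root.
Hence the least primitive root of 9 is 2.

2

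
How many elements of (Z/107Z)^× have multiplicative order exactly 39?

φ(107) = 107 − 1 = 106 = 2 · 53.
(Z/107Z)^× is cyclic (|G| = 106); a cyclic group of order m has exactly φ(d) elements of each order d | m, and none otherwise.
Here 106 is not a multiple of 39, so there are no elements of order 39.

0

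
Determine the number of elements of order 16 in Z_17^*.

8

φ(17) = 17 − 1 = 16 = 2^4.
(Z/17Z)^× is cyclic (|G| = 16); a cyclic group of order m has exactly φ(d) elements of each order d | m, and none otherwise.
16 = 2^4 divides 16, and φ(16) = 8.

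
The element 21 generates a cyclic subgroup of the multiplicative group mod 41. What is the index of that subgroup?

The order of 21 must divide φ(41) = 41 − 1 = 40 = 2^3 · 5.
Divisors of 40: 1, 2, 4, 5, 8, 10, 20, 40.
Evaluate successive powers at the divisors of 40:
21^1 ≡ 21 (mod 41)
21^2 ≡ 31 (mod 41)
21^4 ≡ 18 (mod 41)
21^5 ≡ 9 (mod 41)
21^8 ≡ 37 (mod 41)
21^10 ≡ 40 (mod 41)
21^20 ≡ 1 (mod 41) ✓
Thus |⟨21⟩| = ord(21) = 20.
The index is φ(41) / ord(21) = 40 / 20 = 2.

2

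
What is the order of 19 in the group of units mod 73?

36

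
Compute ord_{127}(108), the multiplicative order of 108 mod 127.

6

Since 108 ∈ (Z/127Z)^×, its order divides φ(127) = 127 − 1 = 126 = 2 · 3^2 · 7.
Divisors of 126: 1, 2, 3, 6, 7, 9, 14, 18, 21, 42, 63, 126.
Check 108^d mod 127 for each divisor in increasing order:
108^1 ≡ 108 (mod 127)
108^2 ≡ 107 (mod 127)
108^3 ≡ 126 (mod 127)
108^6 ≡ 1 (mod 127) ✓
Hence ord(108) = 6.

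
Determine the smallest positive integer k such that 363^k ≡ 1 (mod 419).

209

By Lagrange's theorem, ord_419(363) divides φ(419) = 419 − 1 = 418 = 2 · 11 · 19.
Divisors of 418: 1, 2, 11, 19, 22, 38, 209, 418.
Test each divisor d:
363^1 ≡ 363 (mod 419)
363^2 ≡ 203 (mod 419)
363^11 ≡ 208 (mod 419)
363^19 ≡ 59 (mod 419)
363^22 ≡ 107 (mod 419)
363^38 ≡ 129 (mod 419)
363^209 ≡ 1 (mod 419) ✓
So ord_419(363) = 209.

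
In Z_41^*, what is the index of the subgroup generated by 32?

The order of 32 must divide φ(41) = 41 − 1 = 40 = 2^3 · 5.
Divisors of 40: 1, 2, 4, 5, 8, 10, 20, 40.
Compute 32^d (mod 41) for the divisors d until we hit 1:
32^1 ≡ 32
32^2 ≡ 40
32^4 ≡ 1
So ord_41(32) = 4, hence |⟨32⟩| = 4.
[(Z/41Z)^× : ⟨32⟩] = 40/4 = 10.

10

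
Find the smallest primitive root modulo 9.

2

φ(9) = φ(3^2) = 3·(3−1) = 6 = 2 · 3.
g is a primitive root iff g^(6/q) ≢ 1 (mod 9) for each prime q ∈ {2, 3}.
g = 2: 2^3 ≡ 8; 2^2 ≡ 4 — none is 1, so 2 is a primitive root.
The smallest primitive root modulo 9 is 2.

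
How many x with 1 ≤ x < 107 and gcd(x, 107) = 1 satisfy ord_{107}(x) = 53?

φ(107) = 107 − 1 = 106 = 2 · 53.
In a cyclic group of order 106, there are φ(d) elements of order d for each divisor d of 106, and zero for non-divisors.
53 | 106, and φ(53) = 53 − 1 = 52.

52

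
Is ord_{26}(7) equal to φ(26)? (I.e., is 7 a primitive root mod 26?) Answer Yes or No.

Yes

φ(26) = φ(2)·φ(13) = 1·12 = 12 = 2^2 · 3.
An element g generates (Z/26Z)^× iff g^(12/q) ≢ 1 (mod 26) for each prime q ∈ {2, 3}.
7^6 ≡ 25 (mod 26)  [q = 2: ≢ 1 ✓]
7^4 ≡ 9 (mod 26)  [q = 3: ≢ 1 ✓]
All checks pass, so 7 has order 12 and is a primitive root modulo 26.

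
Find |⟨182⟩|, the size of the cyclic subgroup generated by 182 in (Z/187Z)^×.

By Lagrange's theorem, ord_187(182) divides φ(187) = φ(11·17) = (11−1)·(17−1) = 10·16 = 160 = 2^5 · 5.
Divisors of 160: 1, 2, 4, 5, 8, 10, 16, 20, 32, 40, 80, 160.
Test each divisor d:
182^1 ≡ 182 (mod 187)
182^2 ≡ 25 (mod 187)
182^4 ≡ 64 (mod 187)
182^5 ≡ 54 (mod 187)
182^8 ≡ 169 (mod 187)
182^10 ≡ 111 (mod 187)
182^16 ≡ 137 (mod 187)
182^20 ≡ 166 (mod 187)
182^32 ≡ 69 (mod 187)
182^40 ≡ 67 (mod 187)
182^80 ≡ 1 (mod 187) ✓
Hence ord(182) = 80.

80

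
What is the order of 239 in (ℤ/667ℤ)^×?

Since 239 ∈ (Z/667Z)^×, its order divides φ(667) = φ(23·29) = (23−1)·(29−1) = 22·28 = 616 = 2^3 · 7 · 11.
Divisors of 616: 1, 2, 4, 7, 8, 11, 14, 22, 28, 44, 56, 77, 88, 154, 308, 616.
Compute 239^d (mod 667) for the divisors d until we hit 1:
239^1 ≡ 239 (mod 667)
239^2 ≡ 426 (mod 667)
239^4 ≡ 52 (mod 667)
239^7 ≡ 349 (mod 667)
239^8 ≡ 36 (mod 667)
239^11 ≡ 139 (mod 667)
239^14 ≡ 407 (mod 667)
239^22 ≡ 645 (mod 667)
239^28 ≡ 233 (mod 667)
239^44 ≡ 484 (mod 667)
239^56 ≡ 262 (mod 667)
239^77 ≡ 1 (mod 667) ✓
Therefore the multiplicative order of 239 modulo 667 is 77.

77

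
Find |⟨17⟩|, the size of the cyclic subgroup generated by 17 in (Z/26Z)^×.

ord(17) | φ(26) = φ(2)·φ(13) = 1·12 = 12 = 2^2 · 3.
Divisors of 12: 1, 2, 3, 4, 6, 12.
Check 17^d mod 26 for each divisor in increasing order:
17^1 ≡ 17
17^2 ≡ 3
17^3 ≡ 25
17^4 ≡ 9
17^6 ≡ 1
So ord_26(17) = 6.

6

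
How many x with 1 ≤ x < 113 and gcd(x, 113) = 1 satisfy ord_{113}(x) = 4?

2

φ(113) = 113 − 1 = 112 = 2^4 · 7.
In a cyclic group of order 112, there are φ(d) elements of order d for each divisor d of 112, and zero for non-divisors.
4 = 2^2 divides 112, and φ(4) = 2.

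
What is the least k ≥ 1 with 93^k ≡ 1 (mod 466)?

The order of 93 must divide φ(466) = φ(2)·φ(233) = 1·232 = 232 = 2^3 · 29.
Divisors of 232: 1, 2, 4, 8, 29, 58, 116, 232.
Compute 93^d (mod 466) for the divisors d until we hit 1:
93^1 ≡ 93 (mod 466)
93^2 ≡ 261 (mod 466)
93^4 ≡ 85 (mod 466)
93^8 ≡ 235 (mod 466)
93^29 ≡ 97 (mod 466)
93^58 ≡ 89 (mod 466)
93^116 ≡ 465 (mod 466)
93^232 ≡ 1 (mod 466) ✓
So ord_466(93) = 232.

232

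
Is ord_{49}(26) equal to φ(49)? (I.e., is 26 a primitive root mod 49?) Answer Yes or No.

φ(49) = φ(7^2) = 7·(7−1) = 42 = 2 · 3 · 7.
It suffices to check that the order of 26 is not a proper divisor of 42: compute 26^(42/q) for q ∈ {2, 3, 7}.
26^21 ≡ 48 (mod 49)  [q = 2: ≢ 1 ✓]
26^14 ≡ 18 (mod 49)  [q = 3: ≢ 1 ✓]
26^6 ≡ 29 (mod 49)  [q = 7: ≢ 1 ✓]
All checks pass, so 26 has order 42 and is a primitive root modulo 49.

Yes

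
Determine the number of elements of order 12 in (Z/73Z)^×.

4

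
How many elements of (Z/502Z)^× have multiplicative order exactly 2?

1

φ(502) = φ(2)·φ(251) = 1·250 = 250 = 2 · 5^3.
(Z/502Z)^× is cyclic (|G| = 250); a cyclic group of order m has exactly φ(d) elements of each order d | m, and none otherwise.
2 | 250, and φ(2) = 2 − 1 = 1.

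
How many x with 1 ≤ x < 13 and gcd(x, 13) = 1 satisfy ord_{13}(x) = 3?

2

φ(13) = 13 − 1 = 12 = 2^2 · 3.
(Z/13Z)^× is cyclic (|G| = 12); a cyclic group of order m has exactly φ(d) elements of each order d | m, and none otherwise.
3 | 12, and φ(3) = 3 − 1 = 2.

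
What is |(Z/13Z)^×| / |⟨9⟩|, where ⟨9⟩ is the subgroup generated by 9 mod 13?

The order of 9 must divide φ(13) = 13 − 1 = 12 = 2^2 · 3.
Divisors of 12: 1, 2, 3, 4, 6, 12.
Compute 9^d (mod 13) for the divisors d until we hit 1:
9^1 ≡ 9 (mod 13)
9^2 ≡ 3 (mod 13)
9^3 ≡ 1 (mod 13) ✓
The order of 9 is 3, so the subgroup it generates has 3 elements.
The index is φ(13) / ord(9) = 12 / 3 = 4.

4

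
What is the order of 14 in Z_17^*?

By Lagrange's theorem, ord_17(14) divides φ(17) = 17 − 1 = 16 = 2^4.
Divisors of 16: 1, 2, 4, 8, 16.
Check 14^d mod 17 for each divisor in increasing order:
14^1 ≡ 14 (mod 17)
14^2 ≡ 9 (mod 17)
14^4 ≡ 13 (mod 17)
14^8 ≡ 16 (mod 17)
14^16 ≡ 1 (mod 17) ✓
The smallest such exponent is 16, so the order of 14 is 16.

16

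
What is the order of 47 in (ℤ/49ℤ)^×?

42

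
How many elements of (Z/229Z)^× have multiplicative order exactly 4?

φ(229) = 229 − 1 = 228 = 2^2 · 3 · 19.
(Z/229Z)^× is cyclic (|G| = 228); a cyclic group of order m has exactly φ(d) elements of each order d | m, and none otherwise.
4 = 2^2 divides 228, and φ(4) = 2.

2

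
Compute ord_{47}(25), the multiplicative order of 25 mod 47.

ord(25) | φ(47) = 47 − 1 = 46 = 2 · 23.
Divisors of 46: 1, 2, 23, 46.
Check 25^d mod 47 for each divisor in increasing order:
25^1 ≡ 25 (mod 47)
25^2 ≡ 14 (mod 47)
25^23 ≡ 1 (mod 47) ✓
So ord_47(25) = 23.

23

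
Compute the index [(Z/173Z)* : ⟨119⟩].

4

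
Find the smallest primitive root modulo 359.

7

φ(359) = 359 − 1 = 358 = 2 · 179.
Test candidates g = 2, 3, … against the prime factors q ∈ {2, 179} of φ(359): g is a generator iff g^(358/q) ≢ 1 for every such q.
g = 2: 2^179 ≡ 1 — hits 1, so not a primitive root.
g = 3: 3^179 ≡ 1 — hits 1, so not a primitive root.
g = 4: 4^179 ≡ 1 — hits 1, so not a primitive root.
g = 5: 5^179 ≡ 1 — hits 1, so not a primitive root.
g = 6: 6^179 ≡ 1 — hits 1, so not a primitive root.
g = 7: 7^179 ≡ 358; 7^2 ≡ 49 — none is 1, so 7 is a primitive root.
Hence the least primitive root of 359 is 7.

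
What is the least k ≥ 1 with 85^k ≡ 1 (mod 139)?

138

By Lagrange's theorem, ord_139(85) divides φ(139) = 139 − 1 = 138 = 2 · 3 · 23.
Divisors of 138: 1, 2, 3, 6, 23, 46, 69, 138.
Evaluate successive powers at the divisors of 138:
85^1 ≡ 85
85^2 ≡ 136
85^3 ≡ 23
85^6 ≡ 112
85^23 ≡ 97
85^46 ≡ 96
85^69 ≡ 138
85^138 ≡ 1
The smallest such exponent is 138, so the order of 85 is 138.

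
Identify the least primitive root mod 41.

6

φ(41) = 41 − 1 = 40 = 2^3 · 5.
g is a primitive root iff g^(40/q) ≢ 1 (mod 41) for each prime q ∈ {2, 5}.
g = 2: 2^20 ≡ 1 — hits 1, so not a primitive root.
g = 3: 3^20 ≡ 40; 3^8 ≡ 1 — hits 1, so not a primitive root.
g = 4: 4^20 ≡ 1 — hits 1, so not a primitive root.
g = 5: 5^20 ≡ 1 — hits 1, so not a primitive root.
g = 6: 6^20 ≡ 40; 6^8 ≡ 10 — none is 1, so 6 is a primitive root.
The smallest primitive root modulo 41 is 6.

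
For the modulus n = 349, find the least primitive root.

2

φ(349) = 349 − 1 = 348 = 2^2 · 3 · 29.
Test candidates g = 2, 3, … against the prime factors q ∈ {2, 3, 29} of φ(349): g is a generator iff g^(348/q) ≢ 1 for every such q.
g = 2: 2^174 ≡ 348; 2^116 ≡ 226; 2^12 ≡ 257 — none is 1, so 2 is a primitive root.
Hence the least primitive root of 349 is 2.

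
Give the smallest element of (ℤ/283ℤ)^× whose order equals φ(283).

3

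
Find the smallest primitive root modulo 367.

6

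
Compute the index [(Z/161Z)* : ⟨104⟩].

The order of 104 must divide φ(161) = φ(7·23) = (7−1)·(23−1) = 6·22 = 132 = 2^2 · 3 · 11.
Divisors of 132: 1, 2, 3, 4, 6, 11, 12, 22, 33, 44, 66, 132.
Compute 104^d (mod 161) for the divisors d until we hit 1:
104^1 ≡ 104 (mod 161)
104^2 ≡ 29 (mod 161)
104^3 ≡ 118 (mod 161)
104^4 ≡ 36 (mod 161)
104^6 ≡ 78 (mod 161)
104^11 ≡ 139 (mod 161)
104^12 ≡ 127 (mod 161)
104^22 ≡ 1 (mod 161) ✓
The order of 104 is 22, so the subgroup it generates has 22 elements.
[(Z/161Z)^× : ⟨104⟩] = 132/22 = 6.

6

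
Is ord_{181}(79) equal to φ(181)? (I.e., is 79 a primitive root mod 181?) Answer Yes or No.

φ(181) = 181 − 1 = 180 = 2^2 · 3^2 · 5.
An element g generates (Z/181Z)^× iff g^(180/q) ≢ 1 (mod 181) for each prime q ∈ {2, 3, 5}.
79^90 ≡ 1 (mod 181)  [q = 2: ≡ 1 ✗]
79^60 ≡ 48 (mod 181)  [q = 3: ≢ 1 ✓]
79^36 ≡ 42 (mod 181)  [q = 5: ≢ 1 ✓]
Since 79^90 ≡ 1, the order of 79 divides 90 < 180, so 79 is not a primitive root.

No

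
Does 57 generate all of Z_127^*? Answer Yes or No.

φ(127) = 127 − 1 = 126 = 2 · 3^2 · 7.
It suffices to check that the order of 57 is not a proper divisor of 126: compute 57^(126/q) for q ∈ {2, 3, 7}.
57^63 ≡ 126 (mod 127)  [q = 2: ≢ 1 ✓]
57^42 ≡ 107 (mod 127)  [q = 3: ≢ 1 ✓]
57^18 ≡ 4 (mod 127)  [q = 7: ≢ 1 ✓]
All checks pass, so 57 has order 126 and is a primitive root modulo 127.

Yes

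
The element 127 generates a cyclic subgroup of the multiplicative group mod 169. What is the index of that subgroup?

The order of 127 must divide φ(169) = φ(13^2) = 13·(13−1) = 156 = 2^2 · 3 · 13.
Divisors of 156: 1, 2, 3, 4, 6, 12, 13, 26, 39, 52, 78, 156.
Check 127^d mod 169 for each divisor in increasing order:
127^1 ≡ 127
127^2 ≡ 74
127^3 ≡ 103
127^4 ≡ 68
127^6 ≡ 131
127^12 ≡ 92
127^13 ≡ 23
127^26 ≡ 22
127^39 ≡ 168
127^52 ≡ 146
127^78 ≡ 1
The order of 127 is 78, so the subgroup it generates has 78 elements.
The index is φ(169) / ord(127) = 156 / 78 = 2.

2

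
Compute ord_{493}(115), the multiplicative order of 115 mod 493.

4

ord(115) | φ(493) = φ(17·29) = (17−1)·(29−1) = 16·28 = 448 = 2^6 · 7.
Divisors of 448: 1, 2, 4, 7, 8, 14, 16, 28, 32, 56, 64, 112, 224, 448.
Compute 115^d (mod 493) for the divisors d until we hit 1:
115^1 ≡ 115
115^2 ≡ 407
115^4 ≡ 1
So ord_493(115) = 4.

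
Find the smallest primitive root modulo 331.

φ(331) = 331 − 1 = 330 = 2 · 3 · 5 · 11.
Test candidates g = 2, 3, … against the prime factors q ∈ {2, 3, 5, 11} of φ(331): g is a generator iff g^(330/q) ≢ 1 for every such q.
g = 2: 2^165 ≡ 330; 2^110 ≡ 299; 2^66 ≡ 64; 2^30 ≡ 1 — hits 1, so not a primitive root.
g = 3: 3^165 ≡ 330; 3^110 ≡ 299; 3^66 ≡ 64; 3^30 ≡ 270 — none is 1, so 3 is a primitive root.
Hence the least primitive root of 331 is 3.

3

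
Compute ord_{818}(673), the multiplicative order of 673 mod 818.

408

The order of 673 must divide φ(818) = φ(2)·φ(409) = 1·408 = 408 = 2^3 · 3 · 17.
Divisors of 408: 1, 2, 3, 4, 6, 8, 12, 17, 24, 34, 51, 68, 102, 136, 204, 408.
Compute 673^d (mod 818) for the divisors d until we hit 1:
673^1 ≡ 673 (mod 818)
673^2 ≡ 575 (mod 818)
673^3 ≡ 61 (mod 818)
673^4 ≡ 153 (mod 818)
673^6 ≡ 449 (mod 818)
673^8 ≡ 505 (mod 818)
673^12 ≡ 373 (mod 818)
673^17 ≡ 701 (mod 818)
673^24 ≡ 69 (mod 818)
673^34 ≡ 601 (mod 818)
673^51 ≡ 31 (mod 818)
673^68 ≡ 463 (mod 818)
673^102 ≡ 143 (mod 818)
673^136 ≡ 53 (mod 818)
673^204 ≡ 817 (mod 818)
673^408 ≡ 1 (mod 818) ✓
The smallest such exponent is 408, so the order of 673 is 408.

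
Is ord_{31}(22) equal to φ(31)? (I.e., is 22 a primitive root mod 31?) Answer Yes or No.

Yes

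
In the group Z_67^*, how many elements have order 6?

φ(67) = 67 − 1 = 66 = 2 · 3 · 11.
(Z/67Z)^× is cyclic (|G| = 66); a cyclic group of order m has exactly φ(d) elements of each order d | m, and none otherwise.
6 = 2 · 3 divides 66, and φ(6) = 2.

2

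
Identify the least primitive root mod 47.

5

φ(47) = 47 − 1 = 46 = 2 · 23.
Test candidates g = 2, 3, … against the prime factors q ∈ {2, 23} of φ(47): g is a generator iff g^(46/q) ≢ 1 for every such q.
g = 2: 2^23 ≡ 1 — hits 1, so not a primitive root.
g = 3: 3^23 ≡ 1 — hits 1, so not a primitive root.
g = 4: 4^23 ≡ 1 — hits 1, so not a primitive root.
g = 5: 5^23 ≡ 46; 5^2 ≡ 25 — none is 1, so 5 is a primitive root.
Hence the least primitive root of 47 is 5.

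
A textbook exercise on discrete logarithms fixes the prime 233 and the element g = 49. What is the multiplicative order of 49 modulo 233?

58

By Lagrange's theorem, ord_233(49) divides φ(233) = 233 − 1 = 232 = 2^3 · 29.
Divisors of 232: 1, 2, 4, 8, 29, 58, 116, 232.
Evaluate successive powers at the divisors of 232:
49^1 ≡ 49
49^2 ≡ 71
49^4 ≡ 148
49^8 ≡ 2
49^29 ≡ 232
49^58 ≡ 1
Hence ord(49) = 58.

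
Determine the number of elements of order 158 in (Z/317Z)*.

φ(317) = 317 − 1 = 316 = 2^2 · 79.
In a cyclic group of order 316, there are φ(d) elements of order d for each divisor d of 316, and zero for non-divisors.
158 = 2 · 79 divides 316, and φ(158) = 78.

78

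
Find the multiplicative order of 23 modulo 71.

ord(23) | φ(71) = 71 − 1 = 70 = 2 · 5 · 7.
Divisors of 70: 1, 2, 5, 7, 10, 14, 35, 70.
Check 23^d mod 71 for each divisor in increasing order:
23^1 ≡ 23
23^2 ≡ 32
23^5 ≡ 51
23^7 ≡ 70
23^10 ≡ 45
23^14 ≡ 1
So ord_71(23) = 14.

14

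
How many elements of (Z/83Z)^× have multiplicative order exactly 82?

φ(83) = 83 − 1 = 82 = 2 · 41.
Since (Z/83Z)^× is cyclic of order 82, the number of elements of order d is φ(d) when d | 82 and 0 otherwise.
82 = 2 · 41 divides 82, and φ(82) = 40.

40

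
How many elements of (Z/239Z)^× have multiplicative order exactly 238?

96

φ(239) = 239 − 1 = 238 = 2 · 7 · 17.
(Z/239Z)^× is cyclic (|G| = 238); a cyclic group of order m has exactly φ(d) elements of each order d | m, and none otherwise.
238 = 2 · 7 · 17 divides 238, and φ(238) = 96.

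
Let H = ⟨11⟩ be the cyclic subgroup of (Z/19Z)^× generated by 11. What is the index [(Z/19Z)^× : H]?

6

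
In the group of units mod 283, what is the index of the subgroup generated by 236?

2

By Lagrange's theorem, ord_283(236) divides φ(283) = 283 − 1 = 282 = 2 · 3 · 47.
Divisors of 282: 1, 2, 3, 6, 47, 94, 141, 282.
Test each divisor d:
236^1 ≡ 236 (mod 283)
236^2 ≡ 228 (mod 283)
236^3 ≡ 38 (mod 283)
236^6 ≡ 29 (mod 283)
236^47 ≡ 238 (mod 283)
236^94 ≡ 44 (mod 283)
236^141 ≡ 1 (mod 283) ✓
Thus |⟨236⟩| = ord(236) = 141.
[(Z/283Z)^× : ⟨236⟩] = 282/141 = 2.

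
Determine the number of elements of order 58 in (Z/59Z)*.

28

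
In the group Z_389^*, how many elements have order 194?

φ(389) = 389 − 1 = 388 = 2^2 · 97.
(Z/389Z)^× is cyclic (|G| = 388); a cyclic group of order m has exactly φ(d) elements of each order d | m, and none otherwise.
194 = 2 · 97 divides 388, and φ(194) = 96.

96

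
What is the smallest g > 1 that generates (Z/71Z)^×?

φ(71) = 71 − 1 = 70 = 2 · 5 · 7.
g is a primitive root iff g^(70/q) ≢ 1 (mod 71) for each prime q ∈ {2, 5, 7}.
g = 2: 2^35 ≡ 1 — hits 1, so not a primitive root.
g = 3: 3^35 ≡ 1 — hits 1, so not a primitive root.
g = 4: 4^35 ≡ 1 — hits 1, so not a primitive root.
g = 5: 5^35 ≡ 1 — hits 1, so not a primitive root.
g = 6: 6^35 ≡ 1 — hits 1, so not a primitive root.
g = 7: 7^35 ≡ 70; 7^14 ≡ 54; 7^10 ≡ 45 — none is 1, so 7 is a primitive root.
Hence the least primitive root of 71 is 7.

7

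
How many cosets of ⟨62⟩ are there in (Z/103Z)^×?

1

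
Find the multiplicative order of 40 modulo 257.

256

Since 40 ∈ (Z/257Z)^×, its order divides φ(257) = 257 − 1 = 256 = 2^8.
Divisors of 256: 1, 2, 4, 8, 16, 32, 64, 128, 256.
Test each divisor d:
40^1 ≡ 40 (mod 257)
40^2 ≡ 58 (mod 257)
40^4 ≡ 23 (mod 257)
40^8 ≡ 15 (mod 257)
40^16 ≡ 225 (mod 257)
40^32 ≡ 253 (mod 257)
40^64 ≡ 16 (mod 257)
40^128 ≡ 256 (mod 257)
40^256 ≡ 1 (mod 257) ✓
So ord_257(40) = 256.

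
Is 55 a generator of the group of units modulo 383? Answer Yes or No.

No

φ(383) = 383 − 1 = 382 = 2 · 191.
It suffices to check that the order of 55 is not a proper divisor of 382: compute 55^(382/q) for q ∈ {2, 191}.
55^191 ≡ 1 (mod 383)  [q = 2: ≡ 1 ✗]
55^2 ≡ 344 (mod 383)  [q = 191: ≢ 1 ✓]
The check at q = 2 fails, so 55 generates a proper subgroup.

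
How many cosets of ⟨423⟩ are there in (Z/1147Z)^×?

24

The order of 423 must divide φ(1147) = φ(31·37) = (31−1)·(37−1) = 30·36 = 1080 = 2^3 · 3^3 · 5.
Divisors of 1080: 1, 2, 3, 4, 5, 6, 8, 9, 10, 12, 15, 18, 20, 24, 27, 30, 36, 40, 45, 54, 60, 72, 90, 108, 120, 135, 180, 216, 270, 360, 540, 1080.
Test each divisor d:
423^1 ≡ 423 (mod 1147)
423^2 ≡ 1144 (mod 1147)
423^3 ≡ 1025 (mod 1147)
423^4 ≡ 9 (mod 1147)
423^5 ≡ 366 (mod 1147)
423^6 ≡ 1120 (mod 1147)
423^8 ≡ 81 (mod 1147)
423^9 ≡ 1000 (mod 1147)
423^10 ≡ 904 (mod 1147)
423^12 ≡ 729 (mod 1147)
423^15 ≡ 528 (mod 1147)
423^18 ≡ 963 (mod 1147)
423^20 ≡ 552 (mod 1147)
423^24 ≡ 380 (mod 1147)
423^27 ≡ 667 (mod 1147)
423^30 ≡ 63 (mod 1147)
423^36 ≡ 593 (mod 1147)
423^40 ≡ 749 (mod 1147)
423^45 ≡ 1 (mod 1147) ✓
Thus |⟨423⟩| = ord(423) = 45.
The index is φ(1147) / ord(423) = 1080 / 45 = 24.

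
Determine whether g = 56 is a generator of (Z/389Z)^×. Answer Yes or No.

Yes

φ(389) = 389 − 1 = 388 = 2^2 · 97.
It suffices to check that the order of 56 is not a proper divisor of 388: compute 56^(388/q) for q ∈ {2, 97}.
56^194 ≡ 388 (mod 389)  [q = 2: ≢ 1 ✓]
56^4 ≡ 187 (mod 389)  [q = 97: ≢ 1 ✓]
None equal 1, so ord_389(56) = 388: 56 is a primitive root.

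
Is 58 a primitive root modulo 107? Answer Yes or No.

φ(107) = 107 − 1 = 106 = 2 · 53.
Test 58^(106/q) mod 107 for each prime factor q of 106:
58^53 ≡ 106 (mod 107)  [q = 2: ≢ 1 ✓]
58^2 ≡ 47 (mod 107)  [q = 53: ≢ 1 ✓]
None equal 1, so ord_107(58) = 106: 58 is a primitive root.

Yes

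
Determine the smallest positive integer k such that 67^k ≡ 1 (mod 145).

The order of 67 must divide φ(145) = φ(5·29) = (5−1)·(29−1) = 4·28 = 112 = 2^4 · 7.
Divisors of 112: 1, 2, 4, 7, 8, 14, 16, 28, 56, 112.
Check 67^d mod 145 for each divisor in increasing order:
67^1 ≡ 67 (mod 145)
67^2 ≡ 139 (mod 145)
67^4 ≡ 36 (mod 145)
67^7 ≡ 28 (mod 145)
67^8 ≡ 136 (mod 145)
67^14 ≡ 59 (mod 145)
67^16 ≡ 81 (mod 145)
67^28 ≡ 1 (mod 145) ✓
The smallest such exponent is 28, so the order of 67 is 28.

28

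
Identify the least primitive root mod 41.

φ(41) = 41 − 1 = 40 = 2^3 · 5.
Test candidates g = 2, 3, … against the prime factors q ∈ {2, 5} of φ(41): g is a generator iff g^(40/q) ≢ 1 for every such q.
g = 2: 2^20 ≡ 1 — hits 1, so not a primitive root.
g = 3: 3^20 ≡ 40; 3^8 ≡ 1 — hits 1, so not a primitive root.
g = 4: 4^20 ≡ 1 — hits 1, so not a primitive root.
g = 5: 5^20 ≡ 1 — hits 1, so not a primitive root.
g = 6: 6^20 ≡ 40; 6^8 ≡ 10 — none is 1, so 6 is a primitive root.
The smallest primitive root modulo 41 is 6.

6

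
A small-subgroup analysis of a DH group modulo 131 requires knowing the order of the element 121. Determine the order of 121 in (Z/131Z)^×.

Since 121 ∈ (Z/131Z)^×, its order divides φ(131) = 131 − 1 = 130 = 2 · 5 · 13.
Divisors of 130: 1, 2, 5, 10, 13, 26, 65, 130.
Evaluate successive powers at the divisors of 130:
121^1 ≡ 121
121^2 ≡ 100
121^5 ≡ 84
121^10 ≡ 113
121^13 ≡ 53
121^26 ≡ 58
121^65 ≡ 1
Therefore the multiplicative order of 121 modulo 131 is 65.

65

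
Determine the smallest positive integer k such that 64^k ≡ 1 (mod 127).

ord(64) | φ(127) = 127 − 1 = 126 = 2 · 3^2 · 7.
Divisors of 126: 1, 2, 3, 6, 7, 9, 14, 18, 21, 42, 63, 126.
Check 64^d mod 127 for each divisor in increasing order:
64^1 ≡ 64 (mod 127)
64^2 ≡ 32 (mod 127)
64^3 ≡ 16 (mod 127)
64^6 ≡ 2 (mod 127)
64^7 ≡ 1 (mod 127) ✓
Therefore the multiplicative order of 64 modulo 127 is 7.

7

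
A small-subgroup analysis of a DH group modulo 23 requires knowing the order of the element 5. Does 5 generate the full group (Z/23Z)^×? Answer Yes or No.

Yes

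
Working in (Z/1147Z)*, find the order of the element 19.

180

ord(19) | φ(1147) = φ(31·37) = (31−1)·(37−1) = 30·36 = 1080 = 2^3 · 3^3 · 5.
Divisors of 1080: 1, 2, 3, 4, 5, 6, 8, 9, 10, 12, 15, 18, 20, 24, 27, 30, 36, 40, 45, 54, 60, 72, 90, 108, 120, 135, 180, 216, 270, 360, 540, 1080.
Evaluate successive powers at the divisors of 1080:
19^1 ≡ 19 (mod 1147)
19^2 ≡ 361 (mod 1147)
19^3 ≡ 1124 (mod 1147)
19^4 ≡ 710 (mod 1147)
19^5 ≡ 873 (mod 1147)
19^6 ≡ 529 (mod 1147)
19^8 ≡ 567 (mod 1147)
19^9 ≡ 450 (mod 1147)
19^10 ≡ 521 (mod 1147)
19^12 ≡ 1120 (mod 1147)
19^15 ≡ 621 (mod 1147)
19^18 ≡ 628 (mod 1147)
19^20 ≡ 749 (mod 1147)
19^24 ≡ 729 (mod 1147)
19^27 ≡ 438 (mod 1147)
19^30 ≡ 249 (mod 1147)
19^36 ≡ 963 (mod 1147)
19^40 ≡ 118 (mod 1147)
19^45 ≡ 931 (mod 1147)
19^54 ≡ 295 (mod 1147)
19^60 ≡ 63 (mod 1147)
19^72 ≡ 593 (mod 1147)
19^90 ≡ 776 (mod 1147)
19^108 ≡ 1000 (mod 1147)
19^120 ≡ 528 (mod 1147)
19^135 ≡ 993 (mod 1147)
19^180 ≡ 1 (mod 1147) ✓
So ord_1147(19) = 180.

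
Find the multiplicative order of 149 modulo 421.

21

ord(149) | φ(421) = 421 − 1 = 420 = 2^2 · 3 · 5 · 7.
Divisors of 420: 1, 2, 3, 4, 5, 6, 7, 10, 12, 14, 15, 20, 21, 28, 30, 35, 42, 60, 70, 84, 105, 140, 210, 420.
Check 149^d mod 421 for each divisor in increasing order:
149^1 ≡ 149 (mod 421)
149^2 ≡ 309 (mod 421)
149^3 ≡ 152 (mod 421)
149^4 ≡ 335 (mod 421)
149^5 ≡ 237 (mod 421)
149^6 ≡ 370 (mod 421)
149^7 ≡ 400 (mod 421)
149^10 ≡ 176 (mod 421)
149^12 ≡ 75 (mod 421)
149^14 ≡ 20 (mod 421)
149^15 ≡ 33 (mod 421)
149^20 ≡ 243 (mod 421)
149^21 ≡ 1 (mod 421) ✓
Therefore the multiplicative order of 149 modulo 421 is 21.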